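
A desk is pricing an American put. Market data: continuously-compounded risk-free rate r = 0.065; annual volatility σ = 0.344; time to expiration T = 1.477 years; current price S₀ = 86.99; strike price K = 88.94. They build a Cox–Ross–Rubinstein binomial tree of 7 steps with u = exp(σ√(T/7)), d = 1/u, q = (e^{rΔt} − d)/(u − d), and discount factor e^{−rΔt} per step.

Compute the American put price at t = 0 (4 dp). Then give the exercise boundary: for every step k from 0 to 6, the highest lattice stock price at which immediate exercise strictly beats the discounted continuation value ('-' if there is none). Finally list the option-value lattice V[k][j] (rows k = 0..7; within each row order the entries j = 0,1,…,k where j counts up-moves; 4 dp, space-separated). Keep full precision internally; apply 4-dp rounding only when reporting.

price = 12.3462
boundary = - - - 54.1494 63.4189 54.1494 63.4189
tree:
12.3462
18.0893 7.0345
25.5975 11.1985 3.1309
34.7906 17.2550 5.5472 0.8396
42.7053 25.5211 9.5958 1.7163 0.0000
49.4631 34.7906 16.0504 3.5088 0.0000 0.0000
55.2332 42.7053 25.5211 7.1733 0.0000 0.0000 0.0000
60.1599 49.4631 34.7906 14.6648 0.0000 0.0000 0.0000 0.0000

Δt=0.21100  u=1.17118  d=0.85384  q=0.50409  discount=0.98638
step 7 (expiry): payoffs max(K−S,0) = 60.1599 49.4631 34.7906 14.6648 0.0000 0.0000 0.0000 0.0000
step 6: (k=6,j=0): S=33.7068, (K−S)⁺=55.2332, hold=54.0217 ⇒ V=55.2332 exercise | (k=6,j=1): S=46.2347, (K−S)⁺=42.7053, hold=41.4938 ⇒ V=42.7053 exercise | (k=6,j=2): S=63.4189, (K−S)⁺=25.5211, hold=24.3096 ⇒ V=25.5211 exercise | (k=6,j=3): S=86.9900, (K−S)⁺=1.9500, hold=7.1733 ⇒ V=7.1733 continue | (k=6,j=4): S=119.3218, (K−S)⁺=0.0000, hold=0.0000 ⇒ V=0.0000 continue | (k=6,j=5): S=163.6705, (K−S)⁺=0.0000, hold=0.0000 ⇒ V=0.0000 continue | (k=6,j=6): S=224.5023, (K−S)⁺=0.0000, hold=0.0000 ⇒ V=0.0000 continue  boundary S*=63.4189
step 5: (k=5,j=0): S=39.4769, (K−S)⁺=49.4631, hold=48.2516 ⇒ V=49.4631 exercise | (k=5,j=1): S=54.1494, (K−S)⁺=34.7906, hold=33.5791 ⇒ V=34.7906 exercise | (k=5,j=2): S=74.2752, (K−S)⁺=14.6648, hold=16.0504 ⇒ V=16.0504 continue | (k=5,j=3): S=101.8813, (K−S)⁺=0.0000, hold=3.5088 ⇒ V=3.5088 continue | (k=5,j=4): S=139.7478, (K−S)⁺=0.0000, hold=0.0000 ⇒ V=0.0000 continue | (k=5,j=5): S=191.6883, (K−S)⁺=0.0000, hold=0.0000 ⇒ V=0.0000 continue  boundary S*=54.1494
step 4: (k=4,j=0): S=46.2347, (K−S)⁺=42.7053, hold=41.4938 ⇒ V=42.7053 exercise | (k=4,j=1): S=63.4189, (K−S)⁺=25.5211, hold=24.9986 ⇒ V=25.5211 exercise | (k=4,j=2): S=86.9900, (K−S)⁺=1.9500, hold=9.5958 ⇒ V=9.5958 continue | (k=4,j=3): S=119.3218, (K−S)⁺=0.0000, hold=1.7163 ⇒ V=1.7163 continue | (k=4,j=4): S=163.6705, (K−S)⁺=0.0000, hold=0.0000 ⇒ V=0.0000 continue  boundary S*=63.4189
step 3: (k=3,j=0): S=54.1494, (K−S)⁺=34.7906, hold=33.5791 ⇒ V=34.7906 exercise | (k=3,j=1): S=74.2752, (K−S)⁺=14.6648, hold=17.2550 ⇒ V=17.2550 continue | (k=3,j=2): S=101.8813, (K−S)⁺=0.0000, hold=5.5472 ⇒ V=5.5472 continue | (k=3,j=3): S=139.7478, (K−S)⁺=0.0000, hold=0.8396 ⇒ V=0.8396 continue  boundary S*=54.1494
step 2: (k=2,j=0): S=63.4189, (K−S)⁺=25.5211, hold=25.5975 ⇒ V=25.5975 continue | (k=2,j=1): S=86.9900, (K−S)⁺=1.9500, hold=11.1985 ⇒ V=11.1985 continue | (k=2,j=2): S=119.3218, (K−S)⁺=0.0000, hold=3.1309 ⇒ V=3.1309 continue  boundary S*=-
step 1: (k=1,j=0): S=74.2752, (K−S)⁺=14.6648, hold=18.0893 ⇒ V=18.0893 continue | (k=1,j=1): S=101.8813, (K−S)⁺=0.0000, hold=7.0345 ⇒ V=7.0345 continue  boundary S*=-
step 0: (k=0,j=0): S=86.9900, (K−S)⁺=1.9500, hold=12.3462 ⇒ V=12.3462 continue  boundary S*=-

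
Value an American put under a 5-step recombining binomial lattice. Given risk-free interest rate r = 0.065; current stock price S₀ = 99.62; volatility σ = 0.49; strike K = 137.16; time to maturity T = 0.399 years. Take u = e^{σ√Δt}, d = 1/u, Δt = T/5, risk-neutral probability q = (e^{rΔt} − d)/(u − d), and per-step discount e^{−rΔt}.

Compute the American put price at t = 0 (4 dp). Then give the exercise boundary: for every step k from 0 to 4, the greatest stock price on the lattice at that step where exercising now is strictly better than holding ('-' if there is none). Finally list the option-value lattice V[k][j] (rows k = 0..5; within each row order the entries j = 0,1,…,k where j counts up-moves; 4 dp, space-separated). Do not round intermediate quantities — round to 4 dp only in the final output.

Δt=0.07980  u=1.14846  d=0.87073  q=0.48418  discount=0.99483
step 5 (expiry): payoffs max(K−S,0) = 87.2977 71.3939 50.4176 22.7507 0.0000 0.0000
step 4: (k=4,j=0): S=57.2647, (K−S)⁺=79.8953, hold=79.1857 ⇒ V=79.8953 exercise | (k=4,j=1): S=75.5295, (K−S)⁺=61.6305, hold=60.9209 ⇒ V=61.6305 exercise | (k=4,j=2): S=99.6200, (K−S)⁺=37.5400, hold=36.8304 ⇒ V=37.5400 exercise | (k=4,j=3): S=131.3942, (K−S)⁺=5.7658, hold=11.6746 ⇒ V=11.6746 continue | (k=4,j=4): S=173.3030, (K−S)⁺=0.0000, hold=0.0000 ⇒ V=0.0000 continue  boundary S*=99.6200
step 3: (k=3,j=0): S=65.7661, (K−S)⁺=71.3939, hold=70.6843 ⇒ V=71.3939 exercise | (k=3,j=1): S=86.7424, (K−S)⁺=50.4176, hold=49.7079 ⇒ V=50.4176 exercise | (k=3,j=2): S=114.4093, (K−S)⁺=22.7507, hold=24.8872 ⇒ V=24.8872 continue | (k=3,j=3): S=150.9007, (K−S)⁺=0.0000, hold=5.9909 ⇒ V=5.9909 continue  boundary S*=86.7424
step 2: (k=2,j=0): S=75.5295, (K−S)⁺=61.6305, hold=60.9209 ⇒ V=61.6305 exercise | (k=2,j=1): S=99.6200, (K−S)⁺=37.5400, hold=37.8595 ⇒ V=37.8595 continue | (k=2,j=2): S=131.3942, (K−S)⁺=5.7658, hold=15.6567 ⇒ V=15.6567 continue  boundary S*=75.5295
step 1: (k=1,j=0): S=86.7424, (K−S)⁺=50.4176, hold=49.8618 ⇒ V=50.4176 exercise | (k=1,j=1): S=114.4093, (K−S)⁺=22.7507, hold=26.9692 ⇒ V=26.9692 continue  boundary S*=86.7424
step 0: (k=0,j=0): S=99.6200, (K−S)⁺=37.5400, hold=38.8623 ⇒ V=38.8623 continue  boundary S*=-

price = 38.8623
boundary = - 86.7424 75.5295 86.7424 99.6200
tree:
38.8623
50.4176 26.9692
61.6305 37.8595 15.6567
71.3939 50.4176 24.8872 5.9909
79.8953 61.6305 37.5400 11.6746 0.0000
87.2977 71.3939 50.4176 22.7507 0.0000 0.0000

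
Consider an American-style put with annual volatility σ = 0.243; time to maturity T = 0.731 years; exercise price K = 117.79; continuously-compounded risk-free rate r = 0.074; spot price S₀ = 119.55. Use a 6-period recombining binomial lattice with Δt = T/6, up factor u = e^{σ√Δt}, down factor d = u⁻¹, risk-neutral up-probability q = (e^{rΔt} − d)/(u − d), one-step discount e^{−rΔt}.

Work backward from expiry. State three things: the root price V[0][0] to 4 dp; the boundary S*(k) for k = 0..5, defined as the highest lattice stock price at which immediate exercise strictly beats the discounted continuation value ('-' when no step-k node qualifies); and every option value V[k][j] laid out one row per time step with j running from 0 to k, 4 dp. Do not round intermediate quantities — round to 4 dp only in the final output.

price = 6.5116
boundary = - - 100.8968 92.6918 100.8968 109.8281
tree:
6.5116
10.7002 2.9396
16.8932 5.4372 0.7937
25.0982 9.7797 1.7117 0.0000
32.6360 16.8932 3.6917 0.0000 0.0000
39.5608 25.0982 7.9619 0.0000 0.0000 0.0000
45.9224 32.6360 16.8932 0.0000 0.0000 0.0000 0.0000

params: Δt=0.12183 u=1.08852 d=0.91868 q=0.53213 e^(-rΔt)=0.99102
t_6 payoffs: 45.9224 32.6360 16.8932 0.0000 0.0000 0.0000 0.0000
t_5: node(5,0) S=78.2292 payoff=39.5608 vs cont=38.5036 → 39.5608 [stop]  node(5,1) S=92.6918 payoff=25.0982 vs cont=24.0410 → 25.0982 [stop]  node(5,2) S=109.8281 payoff=7.9619 vs cont=7.8329 → 7.9619 [stop]  node(5,3) S=130.1325 payoff=0.0000 vs cont=0.0000 → 0.0000 [wait]  node(5,4) S=154.1906 payoff=0.0000 vs cont=0.0000 → 0.0000 [wait]  node(5,5) S=182.6964 payoff=0.0000 vs cont=0.0000 → 0.0000 [wait]  ⇒ S*(5)=109.8281
t_4: node(4,0) S=85.1540 payoff=32.6360 vs cont=31.5788 → 32.6360 [stop]  node(4,1) S=100.8968 payoff=16.8932 vs cont=15.8360 → 16.8932 [stop]  node(4,2) S=119.5500 payoff=0.0000 vs cont=3.6917 → 3.6917 [wait]  node(4,3) S=141.6517 payoff=0.0000 vs cont=0.0000 → 0.0000 [wait]  node(4,4) S=167.8394 payoff=0.0000 vs cont=0.0000 → 0.0000 [wait]  ⇒ S*(4)=100.8968
t_3: node(3,0) S=92.6918 payoff=25.0982 vs cont=24.0410 → 25.0982 [stop]  node(3,1) S=109.8281 payoff=7.9619 vs cont=9.7797 → 9.7797 [wait]  node(3,2) S=130.1325 payoff=0.0000 vs cont=1.7117 → 1.7117 [wait]  node(3,3) S=154.1906 payoff=0.0000 vs cont=0.0000 → 0.0000 [wait]  ⇒ S*(3)=92.6918
t_2: node(2,0) S=100.8968 payoff=16.8932 vs cont=16.7946 → 16.8932 [stop]  node(2,1) S=119.5500 payoff=0.0000 vs cont=5.4372 → 5.4372 [wait]  node(2,2) S=141.6517 payoff=0.0000 vs cont=0.7937 → 0.7937 [wait]  ⇒ S*(2)=100.8968
t_1: node(1,0) S=109.8281 payoff=7.9619 vs cont=10.7002 → 10.7002 [wait]  node(1,1) S=130.1325 payoff=0.0000 vs cont=2.9396 → 2.9396 [wait]  ⇒ S*(1)=-
t_0: node(0,0) S=119.5500 payoff=0.0000 vs cont=6.5116 → 6.5116 [wait]  ⇒ S*(0)=-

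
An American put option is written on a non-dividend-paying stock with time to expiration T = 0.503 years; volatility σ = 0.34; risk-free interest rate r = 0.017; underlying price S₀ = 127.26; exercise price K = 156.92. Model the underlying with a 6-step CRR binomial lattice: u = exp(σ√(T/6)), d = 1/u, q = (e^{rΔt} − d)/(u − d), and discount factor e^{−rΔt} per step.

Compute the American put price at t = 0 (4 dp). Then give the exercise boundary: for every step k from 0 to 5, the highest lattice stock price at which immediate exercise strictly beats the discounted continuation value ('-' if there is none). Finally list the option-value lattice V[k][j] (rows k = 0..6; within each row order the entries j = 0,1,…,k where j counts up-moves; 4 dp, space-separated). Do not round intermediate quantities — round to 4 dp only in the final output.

price = 32.3157
boundary = - - 104.5165 115.3290 127.2600 140.4253
tree:
32.3157
41.9965 22.0340
52.4035 30.9650 12.5256
62.2022 41.5910 19.6661 4.9085
71.0823 52.4035 29.6600 9.0114 0.5251
79.1299 62.2022 41.5910 16.4947 1.0164 0.0000
86.4229 71.0823 52.4035 29.6600 1.9674 0.0000 0.0000

params: Δt=0.08383 u=1.10345 d=0.90625 q=0.48264 e^(-rΔt)=0.99858
t_6 payoffs: 86.4229 71.0823 52.4035 29.6600 1.9674 0.0000 0.0000
t_5: node(5,0) S=77.7901 payoff=79.1299 vs cont=78.9064 → 79.1299 [stop]  node(5,1) S=94.7178 payoff=62.2022 vs cont=61.9788 → 62.2022 [stop]  node(5,2) S=115.3290 payoff=41.5910 vs cont=41.3675 → 41.5910 [stop]  node(5,3) S=140.4253 payoff=16.4947 vs cont=16.2712 → 16.4947 [stop]  node(5,4) S=170.9828 payoff=0.0000 vs cont=1.0164 → 1.0164 [wait]  node(5,5) S=208.1898 payoff=0.0000 vs cont=0.0000 → 0.0000 [wait]  ⇒ S*(5)=140.4253
t_4: node(4,0) S=85.8377 payoff=71.0823 vs cont=70.8588 → 71.0823 [stop]  node(4,1) S=104.5165 payoff=52.4035 vs cont=52.1800 → 52.4035 [stop]  node(4,2) S=127.2600 payoff=29.6600 vs cont=29.4365 → 29.6600 [stop]  node(4,3) S=154.9526 payoff=1.9674 vs cont=9.0114 → 9.0114 [wait]  node(4,4) S=188.6713 payoff=0.0000 vs cont=0.5251 → 0.5251 [wait]  ⇒ S*(4)=127.2600
t_3: node(3,0) S=94.7178 payoff=62.2022 vs cont=61.9788 → 62.2022 [stop]  node(3,1) S=115.3290 payoff=41.5910 vs cont=41.3675 → 41.5910 [stop]  node(3,2) S=140.4253 payoff=16.4947 vs cont=19.6661 → 19.6661 [wait]  node(3,3) S=170.9828 payoff=0.0000 vs cont=4.9085 → 4.9085 [wait]  ⇒ S*(3)=115.3290
t_2: node(2,0) S=104.5165 payoff=52.4035 vs cont=52.1800 → 52.4035 [stop]  node(2,1) S=127.2600 payoff=29.6600 vs cont=30.9650 → 30.9650 [wait]  node(2,2) S=154.9526 payoff=1.9674 vs cont=12.5256 → 12.5256 [wait]  ⇒ S*(2)=104.5165
t_1: node(1,0) S=115.3290 payoff=41.5910 vs cont=41.9965 → 41.9965 [wait]  node(1,1) S=140.4253 payoff=16.4947 vs cont=22.0340 → 22.0340 [wait]  ⇒ S*(1)=-
t_0: node(0,0) S=127.2600 payoff=29.6600 vs cont=32.3157 → 32.3157 [wait]  ⇒ S*(0)=-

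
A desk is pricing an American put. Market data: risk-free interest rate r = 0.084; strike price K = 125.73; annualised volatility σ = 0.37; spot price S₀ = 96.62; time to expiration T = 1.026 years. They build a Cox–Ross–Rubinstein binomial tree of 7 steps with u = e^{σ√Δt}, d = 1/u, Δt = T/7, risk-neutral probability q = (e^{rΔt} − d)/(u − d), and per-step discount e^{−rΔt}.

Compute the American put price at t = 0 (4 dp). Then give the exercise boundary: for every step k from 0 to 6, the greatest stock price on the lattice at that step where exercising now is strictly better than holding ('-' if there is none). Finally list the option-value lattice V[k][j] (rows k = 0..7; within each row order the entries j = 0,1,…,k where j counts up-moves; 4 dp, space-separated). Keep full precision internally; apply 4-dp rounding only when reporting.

Δt=0.14657, u=1.15218, d=0.86792, q=0.50823, disc=e^(-rΔt)=0.98776
k=7 terminal: V=max(K-S,0) → 89.8847 78.1449 62.5602 41.8714 14.4067 0.0000 0.0000 0.0000
k=6: j=0 S=41.3002 intr=84.4298 cont=82.8913 V=84.4298[EX]; j=1 S=54.8265 intr=70.9035 cont=69.3650 V=70.9035[EX]; j=2 S=72.7828 intr=52.9472 cont=51.4087 V=52.9472[EX]; j=3 S=96.6200 intr=29.1100 cont=27.5715 V=29.1100[EX]; j=4 S=128.2642 intr=0.0000 cont=6.9981 V=6.9981[hold]; j=5 S=170.2722 intr=0.0000 cont=0.0000 V=0.0000[hold]; j=6 S=226.0384 intr=0.0000 cont=0.0000 V=0.0000[hold]  S*(6)=96.6200
k=5: j=0 S=47.5851 intr=78.1449 cont=76.6064 V=78.1449[EX]; j=1 S=63.1698 intr=62.5602 cont=61.0217 V=62.5602[EX]; j=2 S=83.8586 intr=41.8714 cont=40.3329 V=41.8714[EX]; j=3 S=111.3233 intr=14.4067 cont=17.6535 V=17.6535[hold]; j=4 S=147.7831 intr=0.0000 cont=3.3994 V=3.3994[hold]; j=5 S=196.1838 intr=0.0000 cont=0.0000 V=0.0000[hold]  S*(5)=83.8586
k=4: j=0 S=54.8265 intr=70.9035 cont=69.3650 V=70.9035[EX]; j=1 S=72.7828 intr=52.9472 cont=51.4087 V=52.9472[EX]; j=2 S=96.6200 intr=29.1100 cont=29.2014 V=29.2014[hold]; j=3 S=128.2642 intr=0.0000 cont=10.2818 V=10.2818[hold]; j=4 S=170.2722 intr=0.0000 cont=1.6513 V=1.6513[hold]  S*(4)=72.7828
k=3: j=0 S=63.1698 intr=62.5602 cont=61.0217 V=62.5602[EX]; j=1 S=83.8586 intr=41.8714 cont=40.3788 V=41.8714[EX]; j=2 S=111.3233 intr=14.4067 cont=19.3463 V=19.3463[hold]; j=3 S=147.7831 intr=0.0000 cont=5.8234 V=5.8234[hold]  S*(3)=83.8586
k=2: j=0 S=72.7828 intr=52.9472 cont=51.4087 V=52.9472[EX]; j=1 S=96.6200 intr=29.1100 cont=30.0512 V=30.0512[hold]; j=2 S=128.2642 intr=0.0000 cont=12.3209 V=12.3209[hold]  S*(2)=72.7828
k=1: j=0 S=83.8586 intr=41.8714 cont=40.8054 V=41.8714[EX]; j=1 S=111.3233 intr=14.4067 cont=20.7828 V=20.7828[hold]  S*(1)=83.8586
k=0: j=0 S=96.6200 intr=29.1100 cont=30.7724 V=30.7724[hold]  S*(0)=-

price = 30.7724
boundary = - 83.8586 72.7828 83.8586 72.7828 83.8586 96.6200
tree:
30.7724
41.8714 20.7828
52.9472 30.0512 12.3209
62.5602 41.8714 19.3463 5.8234
70.9035 52.9472 29.2014 10.2818 1.6513
78.1449 62.5602 41.8714 17.6535 3.3994 0.0000
84.4298 70.9035 52.9472 29.1100 6.9981 0.0000 0.0000
89.8847 78.1449 62.5602 41.8714 14.4067 0.0000 0.0000 0.0000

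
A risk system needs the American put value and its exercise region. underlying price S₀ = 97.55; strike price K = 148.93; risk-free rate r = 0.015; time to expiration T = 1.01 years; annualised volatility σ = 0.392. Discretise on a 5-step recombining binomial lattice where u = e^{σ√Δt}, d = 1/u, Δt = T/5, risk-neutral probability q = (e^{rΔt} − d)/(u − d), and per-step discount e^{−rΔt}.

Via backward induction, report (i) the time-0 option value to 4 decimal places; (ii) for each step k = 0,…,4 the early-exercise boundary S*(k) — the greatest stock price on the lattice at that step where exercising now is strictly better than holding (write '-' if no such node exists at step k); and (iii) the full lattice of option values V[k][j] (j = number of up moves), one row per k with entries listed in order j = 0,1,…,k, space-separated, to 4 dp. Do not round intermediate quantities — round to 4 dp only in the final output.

price = 53.7444
boundary = - 81.7923 68.5800 81.7923 97.5500
tree:
53.7444
67.1377 38.6634
80.3500 52.2701 23.2379
91.4281 67.1377 35.4807 9.2833
100.7166 80.3500 51.3800 17.3929 0.0000
108.5047 91.4281 67.1377 32.5865 0.0000 0.0000

Δt=0.20200  u=1.19266  d=0.83847  q=0.46464  discount=0.99697
step 5 (expiry): payoffs max(K−S,0) = 108.5047 91.4281 67.1377 32.5865 0.0000 0.0000
step 4: (k=4,j=0): S=48.2134, (K−S)⁺=100.7166, hold=100.2660 ⇒ V=100.7166 exercise | (k=4,j=1): S=68.5800, (K−S)⁺=80.3500, hold=79.8994 ⇒ V=80.3500 exercise | (k=4,j=2): S=97.5500, (K−S)⁺=51.3800, hold=50.9294 ⇒ V=51.3800 exercise | (k=4,j=3): S=138.7577, (K−S)⁺=10.1723, hold=17.3929 ⇒ V=17.3929 continue | (k=4,j=4): S=197.3726, (K−S)⁺=0.0000, hold=0.0000 ⇒ V=0.0000 continue  boundary S*=97.5500
step 3: (k=3,j=0): S=57.5019, (K−S)⁺=91.4281, hold=90.9775 ⇒ V=91.4281 exercise | (k=3,j=1): S=81.7923, (K−S)⁺=67.1377, hold=66.6871 ⇒ V=67.1377 exercise | (k=3,j=2): S=116.3435, (K−S)⁺=32.5865, hold=35.4807 ⇒ V=35.4807 continue | (k=3,j=3): S=165.4901, (K−S)⁺=0.0000, hold=9.2833 ⇒ V=9.2833 continue  boundary S*=81.7923
step 2: (k=2,j=0): S=68.5800, (K−S)⁺=80.3500, hold=79.8994 ⇒ V=80.3500 exercise | (k=2,j=1): S=97.5500, (K−S)⁺=51.3800, hold=52.2701 ⇒ V=52.2701 continue | (k=2,j=2): S=138.7577, (K−S)⁺=10.1723, hold=23.2379 ⇒ V=23.2379 continue  boundary S*=68.5800
step 1: (k=1,j=0): S=81.7923, (K−S)⁺=67.1377, hold=67.0995 ⇒ V=67.1377 exercise | (k=1,j=1): S=116.3435, (K−S)⁺=32.5865, hold=38.6634 ⇒ V=38.6634 continue  boundary S*=81.7923
step 0: (k=0,j=0): S=97.5500, (K−S)⁺=51.3800, hold=53.7444 ⇒ V=53.7444 continue  boundary S*=-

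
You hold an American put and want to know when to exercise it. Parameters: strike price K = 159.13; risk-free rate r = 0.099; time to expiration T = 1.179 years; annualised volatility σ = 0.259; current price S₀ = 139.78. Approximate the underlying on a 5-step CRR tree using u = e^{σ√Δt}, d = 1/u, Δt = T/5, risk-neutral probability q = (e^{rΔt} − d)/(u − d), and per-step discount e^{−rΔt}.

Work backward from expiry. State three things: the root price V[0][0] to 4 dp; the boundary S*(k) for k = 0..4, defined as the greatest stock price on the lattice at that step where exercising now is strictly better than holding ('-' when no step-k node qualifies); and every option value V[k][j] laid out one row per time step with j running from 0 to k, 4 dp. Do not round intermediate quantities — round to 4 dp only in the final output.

price = 21.1341
boundary = - 123.2607 108.6936 123.2607 139.7800
tree:
21.1341
35.8693 10.5496
50.4364 19.9643 3.6627
63.2819 35.8693 8.4199 0.1128
74.6093 50.4364 19.3500 0.2638 0.0000
84.5981 63.2819 35.8693 0.6167 0.0000 0.0000

Δt=0.23580  u=1.13402  d=0.88182  q=0.56225  discount=0.97693
step 5 (expiry): payoffs max(K−S,0) = 84.5981 63.2819 35.8693 0.6167 0.0000 0.0000
step 4: (k=4,j=0): S=84.5207, (K−S)⁺=74.6093, hold=70.9376 ⇒ V=74.6093 exercise | (k=4,j=1): S=108.6936, (K−S)⁺=50.4364, hold=46.7647 ⇒ V=50.4364 exercise | (k=4,j=2): S=139.7800, (K−S)⁺=19.3500, hold=15.6783 ⇒ V=19.3500 exercise | (k=4,j=3): S=179.7571, (K−S)⁺=0.0000, hold=0.2638 ⇒ V=0.2638 continue | (k=4,j=4): S=231.1677, (K−S)⁺=0.0000, hold=0.0000 ⇒ V=0.0000 continue  boundary S*=139.7800
step 3: (k=3,j=0): S=95.8481, (K−S)⁺=63.2819, hold=59.6102 ⇒ V=63.2819 exercise | (k=3,j=1): S=123.2607, (K−S)⁺=35.8693, hold=32.1976 ⇒ V=35.8693 exercise | (k=3,j=2): S=158.5133, (K−S)⁺=0.6167, hold=8.4199 ⇒ V=8.4199 continue | (k=3,j=3): S=203.8481, (K−S)⁺=0.0000, hold=0.1128 ⇒ V=0.1128 continue  boundary S*=123.2607
step 2: (k=2,j=0): S=108.6936, (K−S)⁺=50.4364, hold=46.7647 ⇒ V=50.4364 exercise | (k=2,j=1): S=139.7800, (K−S)⁺=19.3500, hold=19.9643 ⇒ V=19.9643 continue | (k=2,j=2): S=179.7571, (K−S)⁺=0.0000, hold=3.6627 ⇒ V=3.6627 continue  boundary S*=108.6936
step 1: (k=1,j=0): S=123.2607, (K−S)⁺=35.8693, hold=32.5350 ⇒ V=35.8693 exercise | (k=1,j=1): S=158.5133, (K−S)⁺=0.6167, hold=10.5496 ⇒ V=10.5496 continue  boundary S*=123.2607
step 0: (k=0,j=0): S=139.7800, (K−S)⁺=19.3500, hold=21.1341 ⇒ V=21.1341 continue  boundary S*=-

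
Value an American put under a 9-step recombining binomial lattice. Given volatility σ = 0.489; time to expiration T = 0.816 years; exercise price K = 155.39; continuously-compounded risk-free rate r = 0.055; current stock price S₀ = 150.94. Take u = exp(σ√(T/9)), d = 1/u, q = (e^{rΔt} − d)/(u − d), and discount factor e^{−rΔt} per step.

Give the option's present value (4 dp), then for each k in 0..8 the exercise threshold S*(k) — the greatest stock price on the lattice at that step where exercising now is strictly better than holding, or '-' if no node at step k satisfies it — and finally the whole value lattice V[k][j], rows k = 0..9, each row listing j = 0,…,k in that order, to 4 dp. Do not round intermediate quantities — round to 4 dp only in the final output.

price = 26.3931
boundary = - - - - 83.7564 97.0431 83.7564 97.0431 112.4375
tree:
26.3931
35.4756 16.8352
46.3223 24.1023 9.1432
58.5918 33.5216 14.1559 3.8116
71.6336 45.0829 21.3544 6.5102 0.9299
83.1011 58.3469 31.1928 10.9257 1.7978 0.0000
92.9985 71.6336 43.7599 17.9125 3.4757 0.0000 0.0000
101.5409 83.1011 58.3469 28.4238 6.7196 0.0000 0.0000 0.0000
108.9136 92.9985 71.6336 42.9525 12.9911 0.0000 0.0000 0.0000 0.0000
115.2770 101.5409 83.1011 58.3469 25.1160 0.0000 0.0000 0.0000 0.0000 0.0000

params: Δt=0.09067 u=1.15863 d=0.86308 q=0.48017 e^(-rΔt)=0.99503
t_9 payoffs: 115.2770 101.5409 83.1011 58.3469 25.1160 0.0000 0.0000 0.0000 0.0000 0.0000
t_8: node(8,0) S=46.4764 payoff=108.9136 vs cont=108.1407 → 108.9136 [stop]  node(8,1) S=62.3915 payoff=92.9985 vs cont=92.2256 → 92.9985 [stop]  node(8,2) S=83.7564 payoff=71.6336 vs cont=70.8606 → 71.6336 [stop]  node(8,3) S=112.4375 payoff=42.9525 vs cont=42.1795 → 42.9525 [stop]  node(8,4) S=150.9400 payoff=4.4500 vs cont=12.9911 → 12.9911 [wait]  node(8,5) S=202.6270 payoff=0.0000 vs cont=0.0000 → 0.0000 [wait]  node(8,6) S=272.0135 payoff=0.0000 vs cont=0.0000 → 0.0000 [wait]  node(8,7) S=365.1603 payoff=0.0000 vs cont=0.0000 → 0.0000 [wait]  node(8,8) S=490.2037 payoff=0.0000 vs cont=0.0000 → 0.0000 [wait]  ⇒ S*(8)=112.4375
t_7: node(7,0) S=53.8491 payoff=101.5409 vs cont=100.7679 → 101.5409 [stop]  node(7,1) S=72.2889 payoff=83.1011 vs cont=82.3281 → 83.1011 [stop]  node(7,2) S=97.0431 payoff=58.3469 vs cont=57.5739 → 58.3469 [stop]  node(7,3) S=130.2740 payoff=25.1160 vs cont=28.4238 → 28.4238 [wait]  node(7,4) S=174.8843 payoff=0.0000 vs cont=6.7196 → 6.7196 [wait]  node(7,5) S=234.7707 payoff=0.0000 vs cont=0.0000 → 0.0000 [wait]  node(7,6) S=315.1643 payoff=0.0000 vs cont=0.0000 → 0.0000 [wait]  node(7,7) S=423.0874 payoff=0.0000 vs cont=0.0000 → 0.0000 [wait]  ⇒ S*(7)=97.0431
t_6: node(6,0) S=62.3915 payoff=92.9985 vs cont=92.2256 → 92.9985 [stop]  node(6,1) S=83.7564 payoff=71.6336 vs cont=70.8606 → 71.6336 [stop]  node(6,2) S=112.4375 payoff=42.9525 vs cont=43.7599 → 43.7599 [wait]  node(6,3) S=150.9400 payoff=4.4500 vs cont=17.9125 → 17.9125 [wait]  node(6,4) S=202.6270 payoff=0.0000 vs cont=3.4757 → 3.4757 [wait]  node(6,5) S=272.0135 payoff=0.0000 vs cont=0.0000 → 0.0000 [wait]  node(6,6) S=365.1603 payoff=0.0000 vs cont=0.0000 → 0.0000 [wait]  ⇒ S*(6)=83.7564
t_5: node(5,0) S=72.2889 payoff=83.1011 vs cont=82.3281 → 83.1011 [stop]  node(5,1) S=97.0431 payoff=58.3469 vs cont=57.9597 → 58.3469 [stop]  node(5,2) S=130.2740 payoff=25.1160 vs cont=31.1928 → 31.1928 [wait]  node(5,3) S=174.8843 payoff=0.0000 vs cont=10.9257 → 10.9257 [wait]  node(5,4) S=234.7707 payoff=0.0000 vs cont=1.7978 → 1.7978 [wait]  node(5,5) S=315.1643 payoff=0.0000 vs cont=0.0000 → 0.0000 [wait]  ⇒ S*(5)=97.0431
t_4: node(4,0) S=83.7564 payoff=71.6336 vs cont=70.8606 → 71.6336 [stop]  node(4,1) S=112.4375 payoff=42.9525 vs cont=45.0829 → 45.0829 [wait]  node(4,2) S=150.9400 payoff=4.4500 vs cont=21.3544 → 21.3544 [wait]  node(4,3) S=202.6270 payoff=0.0000 vs cont=6.5102 → 6.5102 [wait]  node(4,4) S=272.0135 payoff=0.0000 vs cont=0.9299 → 0.9299 [wait]  ⇒ S*(4)=83.7564
t_3: node(3,0) S=97.0431 payoff=58.3469 vs cont=58.5918 → 58.5918 [wait]  node(3,1) S=130.2740 payoff=25.1160 vs cont=33.5216 → 33.5216 [wait]  node(3,2) S=174.8843 payoff=0.0000 vs cont=14.1559 → 14.1559 [wait]  node(3,3) S=234.7707 payoff=0.0000 vs cont=3.8116 → 3.8116 [wait]  ⇒ S*(3)=-
t_2: node(2,0) S=112.4375 payoff=42.9525 vs cont=46.3223 → 46.3223 [wait]  node(2,1) S=150.9400 payoff=4.4500 vs cont=24.1023 → 24.1023 [wait]  node(2,2) S=202.6270 payoff=0.0000 vs cont=9.1432 → 9.1432 [wait]  ⇒ S*(2)=-
t_1: node(1,0) S=130.2740 payoff=25.1160 vs cont=35.4756 → 35.4756 [wait]  node(1,1) S=174.8843 payoff=0.0000 vs cont=16.8352 → 16.8352 [wait]  ⇒ S*(1)=-
t_0: node(0,0) S=150.9400 payoff=4.4500 vs cont=26.3931 → 26.3931 [wait]  ⇒ S*(0)=-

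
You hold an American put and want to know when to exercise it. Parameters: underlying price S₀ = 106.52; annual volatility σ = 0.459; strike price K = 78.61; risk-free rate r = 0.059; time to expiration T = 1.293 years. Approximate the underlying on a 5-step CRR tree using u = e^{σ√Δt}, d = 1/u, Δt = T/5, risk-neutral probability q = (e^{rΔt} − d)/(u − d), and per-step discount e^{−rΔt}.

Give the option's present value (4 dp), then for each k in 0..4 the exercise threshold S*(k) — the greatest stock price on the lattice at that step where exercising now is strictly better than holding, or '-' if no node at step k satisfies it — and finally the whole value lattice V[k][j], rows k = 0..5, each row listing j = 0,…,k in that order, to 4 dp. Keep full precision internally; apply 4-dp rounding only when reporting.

Δt=0.25860  u=1.26290  d=0.79183  q=0.47455  discount=0.98486
step 5 (expiry): payoffs max(K−S,0) = 45.4527 25.7265 0.0000 0.0000 0.0000 0.0000
step 4: (k=4,j=0): S=41.8745, (K−S)⁺=36.7355, hold=35.5452 ⇒ V=36.7355 exercise | (k=4,j=1): S=66.7868, (K−S)⁺=11.8232, hold=13.3134 ⇒ V=13.3134 continue | (k=4,j=2): S=106.5200, (K−S)⁺=0.0000, hold=0.0000 ⇒ V=0.0000 continue | (k=4,j=3): S=169.8916, (K−S)⁺=0.0000, hold=0.0000 ⇒ V=0.0000 continue | (k=4,j=4): S=270.9648, (K−S)⁺=0.0000, hold=0.0000 ⇒ V=0.0000 continue  boundary S*=41.8745
step 3: (k=3,j=0): S=52.8835, (K−S)⁺=25.7265, hold=25.2327 ⇒ V=25.7265 exercise | (k=3,j=1): S=84.3453, (K−S)⁺=0.0000, hold=6.8897 ⇒ V=6.8897 continue | (k=3,j=2): S=134.5246, (K−S)⁺=0.0000, hold=0.0000 ⇒ V=0.0000 continue | (k=3,j=3): S=214.5569, (K−S)⁺=0.0000, hold=0.0000 ⇒ V=0.0000 continue  boundary S*=52.8835
step 2: (k=2,j=0): S=66.7868, (K−S)⁺=11.8232, hold=16.5334 ⇒ V=16.5334 continue | (k=2,j=1): S=106.5200, (K−S)⁺=0.0000, hold=3.5654 ⇒ V=3.5654 continue | (k=2,j=2): S=169.8916, (K−S)⁺=0.0000, hold=0.0000 ⇒ V=0.0000 continue  boundary S*=-
step 1: (k=1,j=0): S=84.3453, (K−S)⁺=0.0000, hold=10.2223 ⇒ V=10.2223 continue | (k=1,j=1): S=134.5246, (K−S)⁺=0.0000, hold=1.8451 ⇒ V=1.8451 continue  boundary S*=-
step 0: (k=0,j=0): S=106.5200, (K−S)⁺=0.0000, hold=6.1523 ⇒ V=6.1523 continue  boundary S*=-

price = 6.1523
boundary = - - - 52.8835 41.8745
tree:
6.1523
10.2223 1.8451
16.5334 3.5654 0.0000
25.7265 6.8897 0.0000 0.0000
36.7355 13.3134 0.0000 0.0000 0.0000
45.4527 25.7265 0.0000 0.0000 0.0000 0.0000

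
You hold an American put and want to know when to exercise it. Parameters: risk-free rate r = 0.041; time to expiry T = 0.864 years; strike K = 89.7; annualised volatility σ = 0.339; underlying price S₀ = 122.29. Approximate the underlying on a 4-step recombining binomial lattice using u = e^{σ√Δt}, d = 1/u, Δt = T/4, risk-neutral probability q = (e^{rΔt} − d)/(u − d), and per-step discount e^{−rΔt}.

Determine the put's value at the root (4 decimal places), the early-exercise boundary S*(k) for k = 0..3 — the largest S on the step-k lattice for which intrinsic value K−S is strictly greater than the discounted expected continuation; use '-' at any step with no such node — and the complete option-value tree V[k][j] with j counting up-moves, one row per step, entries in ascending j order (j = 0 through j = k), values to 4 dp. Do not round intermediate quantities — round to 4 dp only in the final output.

price = 1.8400
boundary = - - - 76.2286
tree:
1.8400
3.5739 0.0603
6.9396 0.1190 0.0000
13.4714 0.2349 0.0000 0.0000
24.5831 0.4636 0.0000 0.0000 0.0000

Δt=0.21600, u=1.17064, d=0.85423, q=0.48881, disc=e^(-rΔt)=0.99118
k=4 terminal: V=max(K-S,0) → 24.5831 0.4636 0.0000 0.0000 0.0000
k=3: j=0 S=76.2286 intr=13.4714 cont=12.6805 V=13.4714[EX]; j=1 S=104.4640 intr=0.0000 cont=0.2349 V=0.2349[hold]; j=2 S=143.1579 intr=0.0000 cont=0.0000 V=0.0000[hold]; j=3 S=196.1842 intr=0.0000 cont=0.0000 V=0.0000[hold]  S*(3)=76.2286
k=2: j=0 S=89.2364 intr=0.4636 cont=6.9396 V=6.9396[hold]; j=1 S=122.2900 intr=0.0000 cont=0.1190 V=0.1190[hold]; j=2 S=167.5868 intr=0.0000 cont=0.0000 V=0.0000[hold]  S*(2)=-
k=1: j=0 S=104.4640 intr=0.0000 cont=3.5739 V=3.5739[hold]; j=1 S=143.1579 intr=0.0000 cont=0.0603 V=0.0603[hold]  S*(1)=-
k=0: j=0 S=122.2900 intr=0.0000 cont=1.8400 V=1.8400[hold]  S*(0)=-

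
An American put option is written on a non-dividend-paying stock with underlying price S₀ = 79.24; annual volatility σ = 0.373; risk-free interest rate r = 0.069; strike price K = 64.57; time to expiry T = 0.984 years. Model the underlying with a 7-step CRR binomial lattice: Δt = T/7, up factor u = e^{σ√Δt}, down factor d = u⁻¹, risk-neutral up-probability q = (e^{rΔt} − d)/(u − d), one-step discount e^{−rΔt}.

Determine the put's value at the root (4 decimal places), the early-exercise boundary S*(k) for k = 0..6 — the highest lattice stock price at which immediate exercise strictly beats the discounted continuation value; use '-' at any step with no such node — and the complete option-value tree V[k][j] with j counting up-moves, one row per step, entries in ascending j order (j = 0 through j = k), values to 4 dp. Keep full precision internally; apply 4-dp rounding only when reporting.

Δt=0.14057  u=1.15010  d=0.86949  q=0.49983  discount=0.99035
step 7 (expiry): payoffs max(K−S,0) = 34.7988 25.1907 12.4819 0.0000 0.0000 0.0000 0.0000 0.0000
step 6: (k=6,j=0): S=34.2399, (K−S)⁺=30.3301, hold=29.7069 ⇒ V=30.3301 exercise | (k=6,j=1): S=45.2901, (K−S)⁺=19.2799, hold=18.6567 ⇒ V=19.2799 exercise | (k=6,j=2): S=59.9065, (K−S)⁺=4.6635, hold=6.1828 ⇒ V=6.1828 continue | (k=6,j=3): S=79.2400, (K−S)⁺=0.0000, hold=0.0000 ⇒ V=0.0000 continue | (k=6,j=4): S=104.8130, (K−S)⁺=0.0000, hold=0.0000 ⇒ V=0.0000 continue | (k=6,j=5): S=138.6392, (K−S)⁺=0.0000, hold=0.0000 ⇒ V=0.0000 continue | (k=6,j=6): S=183.3820, (K−S)⁺=0.0000, hold=0.0000 ⇒ V=0.0000 continue  boundary S*=45.2901
step 5: (k=5,j=0): S=39.3793, (K−S)⁺=25.1907, hold=24.5675 ⇒ V=25.1907 exercise | (k=5,j=1): S=52.0881, (K−S)⁺=12.4819, hold=12.6107 ⇒ V=12.6107 continue | (k=5,j=2): S=68.8984, (K−S)⁺=0.0000, hold=3.0626 ⇒ V=3.0626 continue | (k=5,j=3): S=91.1339, (K−S)⁺=0.0000, hold=0.0000 ⇒ V=0.0000 continue | (k=5,j=4): S=120.5454, (K−S)⁺=0.0000, hold=0.0000 ⇒ V=0.0000 continue | (k=5,j=5): S=159.4488, (K−S)⁺=0.0000, hold=0.0000 ⇒ V=0.0000 continue  boundary S*=39.3793
step 4: (k=4,j=0): S=45.2901, (K−S)⁺=19.2799, hold=18.7204 ⇒ V=19.2799 exercise | (k=4,j=1): S=59.9065, (K−S)⁺=4.6635, hold=7.7627 ⇒ V=7.7627 continue | (k=4,j=2): S=79.2400, (K−S)⁺=0.0000, hold=1.5171 ⇒ V=1.5171 continue | (k=4,j=3): S=104.8130, (K−S)⁺=0.0000, hold=0.0000 ⇒ V=0.0000 continue | (k=4,j=4): S=138.6392, (K−S)⁺=0.0000, hold=0.0000 ⇒ V=0.0000 continue  boundary S*=45.2901
step 3: (k=3,j=0): S=52.0881, (K−S)⁺=12.4819, hold=13.3927 ⇒ V=13.3927 continue | (k=3,j=1): S=68.8984, (K−S)⁺=0.0000, hold=4.5961 ⇒ V=4.5961 continue | (k=3,j=2): S=91.1339, (K−S)⁺=0.0000, hold=0.7515 ⇒ V=0.7515 continue | (k=3,j=3): S=120.5454, (K−S)⁺=0.0000, hold=0.0000 ⇒ V=0.0000 continue  boundary S*=-
step 2: (k=2,j=0): S=59.9065, (K−S)⁺=4.6635, hold=8.9091 ⇒ V=8.9091 continue | (k=2,j=1): S=79.2400, (K−S)⁺=0.0000, hold=2.6486 ⇒ V=2.6486 continue | (k=2,j=2): S=104.8130, (K−S)⁺=0.0000, hold=0.3722 ⇒ V=0.3722 continue  boundary S*=-
step 1: (k=1,j=0): S=68.8984, (K−S)⁺=0.0000, hold=5.7242 ⇒ V=5.7242 continue | (k=1,j=1): S=91.1339, (K−S)⁺=0.0000, hold=1.4962 ⇒ V=1.4962 continue  boundary S*=-
step 0: (k=0,j=0): S=79.2400, (K−S)⁺=0.0000, hold=3.5761 ⇒ V=3.5761 continue  boundary S*=-

price = 3.5761
boundary = - - - - 45.2901 39.3793 45.2901
tree:
3.5761
5.7242 1.4962
8.9091 2.6486 0.3722
13.3927 4.5961 0.7515 0.0000
19.2799 7.7627 1.5171 0.0000 0.0000
25.1907 12.6107 3.0626 0.0000 0.0000 0.0000
30.3301 19.2799 6.1828 0.0000 0.0000 0.0000 0.0000
34.7988 25.1907 12.4819 0.0000 0.0000 0.0000 0.0000 0.0000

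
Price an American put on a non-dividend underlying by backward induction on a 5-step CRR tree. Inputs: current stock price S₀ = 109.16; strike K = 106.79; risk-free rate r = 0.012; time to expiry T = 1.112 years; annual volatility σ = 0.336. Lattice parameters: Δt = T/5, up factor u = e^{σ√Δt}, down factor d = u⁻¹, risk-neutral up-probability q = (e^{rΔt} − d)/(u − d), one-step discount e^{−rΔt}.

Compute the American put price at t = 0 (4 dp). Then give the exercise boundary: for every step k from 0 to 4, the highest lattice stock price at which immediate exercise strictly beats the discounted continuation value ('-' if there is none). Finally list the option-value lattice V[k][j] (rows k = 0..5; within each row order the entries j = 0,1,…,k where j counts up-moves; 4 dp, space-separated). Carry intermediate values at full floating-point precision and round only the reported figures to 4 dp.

price = 14.1319
boundary = - - - 67.8601 79.5117
tree:
14.1319
20.5906 6.8960
28.9572 11.2302 2.0254
38.9299 17.8251 3.8235 0.0000
48.8740 27.2783 7.2180 0.0000 0.0000
57.3609 38.9299 13.6262 0.0000 0.0000 0.0000

Δt=0.22240  u=1.17170  d=0.85346  q=0.46887  discount=0.99733
step 5 (expiry): payoffs max(K−S,0) = 57.3609 38.9299 13.6262 0.0000 0.0000 0.0000
step 4: (k=4,j=0): S=57.9160, (K−S)⁺=48.8740, hold=48.5894 ⇒ V=48.8740 exercise | (k=4,j=1): S=79.5117, (K−S)⁺=27.2783, hold=26.9937 ⇒ V=27.2783 exercise | (k=4,j=2): S=109.1600, (K−S)⁺=0.0000, hold=7.2180 ⇒ V=7.2180 continue | (k=4,j=3): S=149.8636, (K−S)⁺=0.0000, hold=0.0000 ⇒ V=0.0000 continue | (k=4,j=4): S=205.7446, (K−S)⁺=0.0000, hold=0.0000 ⇒ V=0.0000 continue  boundary S*=79.5117
step 3: (k=3,j=0): S=67.8601, (K−S)⁺=38.9299, hold=38.6452 ⇒ V=38.9299 exercise | (k=3,j=1): S=93.1638, (K−S)⁺=13.6262, hold=17.8251 ⇒ V=17.8251 continue | (k=3,j=2): S=127.9027, (K−S)⁺=0.0000, hold=3.8235 ⇒ V=3.8235 continue | (k=3,j=3): S=175.5950, (K−S)⁺=0.0000, hold=0.0000 ⇒ V=0.0000 continue  boundary S*=67.8601
step 2: (k=2,j=0): S=79.5117, (K−S)⁺=27.2783, hold=28.9572 ⇒ V=28.9572 continue | (k=2,j=1): S=109.1600, (K−S)⁺=0.0000, hold=11.2302 ⇒ V=11.2302 continue | (k=2,j=2): S=149.8636, (K−S)⁺=0.0000, hold=2.0254 ⇒ V=2.0254 continue  boundary S*=-
step 1: (k=1,j=0): S=93.1638, (K−S)⁺=13.6262, hold=20.5906 ⇒ V=20.5906 continue | (k=1,j=1): S=127.9027, (K−S)⁺=0.0000, hold=6.8960 ⇒ V=6.8960 continue  boundary S*=-
step 0: (k=0,j=0): S=109.1600, (K−S)⁺=0.0000, hold=14.1319 ⇒ V=14.1319 continue  boundary S*=-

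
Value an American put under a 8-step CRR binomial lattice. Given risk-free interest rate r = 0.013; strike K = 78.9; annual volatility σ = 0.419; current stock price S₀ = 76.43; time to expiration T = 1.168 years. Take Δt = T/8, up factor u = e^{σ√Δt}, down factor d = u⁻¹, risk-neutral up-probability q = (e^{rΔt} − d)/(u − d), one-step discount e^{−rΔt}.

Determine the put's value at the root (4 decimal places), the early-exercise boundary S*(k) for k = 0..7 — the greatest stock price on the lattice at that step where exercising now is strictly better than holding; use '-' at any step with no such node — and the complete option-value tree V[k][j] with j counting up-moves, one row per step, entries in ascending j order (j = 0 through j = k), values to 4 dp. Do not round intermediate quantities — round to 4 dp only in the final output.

Δt=0.14600, u=1.17363, d=0.85206, q=0.46597, disc=e^(-rΔt)=0.99810
k=8 terminal: V=max(K-S,0) → 57.6665 49.6530 38.6151 23.4115 2.4700 0.0000 0.0000 0.0000 0.0000
k=7: j=0 S=24.9202 intr=53.9798 cont=53.8302 V=53.9798[EX]; j=1 S=34.3251 intr=44.5749 cont=44.4253 V=44.5749[EX]; j=2 S=47.2795 intr=31.6205 cont=31.4709 V=31.6205[EX]; j=3 S=65.1229 intr=13.7771 cont=13.6275 V=13.7771[EX]; j=4 S=89.7004 intr=0.0000 cont=1.3166 V=1.3166[hold]; j=5 S=123.5535 intr=0.0000 cont=0.0000 V=0.0000[hold]; j=6 S=170.1829 intr=0.0000 cont=0.0000 V=0.0000[hold]; j=7 S=234.4103 intr=0.0000 cont=0.0000 V=0.0000[hold]  S*(7)=65.1229
k=6: j=0 S=29.2470 intr=49.6530 cont=49.5034 V=49.6530[EX]; j=1 S=40.2849 intr=38.6151 cont=38.4655 V=38.6151[EX]; j=2 S=55.4885 intr=23.4115 cont=23.2619 V=23.4115[EX]; j=3 S=76.4300 intr=2.4700 cont=7.9558 V=7.9558[hold]; j=4 S=105.2749 intr=0.0000 cont=0.7018 V=0.7018[hold]; j=5 S=145.0058 intr=0.0000 cont=0.0000 V=0.0000[hold]; j=6 S=199.7314 intr=0.0000 cont=0.0000 V=0.0000[hold]  S*(6)=55.4885
k=5: j=0 S=34.3251 intr=44.5749 cont=44.4253 V=44.5749[EX]; j=1 S=47.2795 intr=31.6205 cont=31.4709 V=31.6205[EX]; j=2 S=65.1229 intr=13.7771 cont=16.1789 V=16.1789[hold]; j=3 S=89.7004 intr=0.0000 cont=4.5670 V=4.5670[hold]; j=4 S=123.5535 intr=0.0000 cont=0.3740 V=0.3740[hold]; j=5 S=170.1829 intr=0.0000 cont=0.0000 V=0.0000[hold]  S*(5)=47.2795
k=4: j=0 S=40.2849 intr=38.6151 cont=38.4655 V=38.6151[EX]; j=1 S=55.4885 intr=23.4115 cont=24.3789 V=24.3789[hold]; j=2 S=76.4300 intr=2.4700 cont=10.7477 V=10.7477[hold]; j=3 S=105.2749 intr=0.0000 cont=2.6082 V=2.6082[hold]; j=4 S=145.0058 intr=0.0000 cont=0.1994 V=0.1994[hold]  S*(4)=40.2849
k=3: j=0 S=47.2795 intr=31.6205 cont=31.9208 V=31.9208[hold]; j=1 S=65.1229 intr=13.7771 cont=17.9930 V=17.9930[hold]; j=2 S=89.7004 intr=0.0000 cont=6.9418 V=6.9418[hold]; j=3 S=123.5535 intr=0.0000 cont=1.4830 V=1.4830[hold]  S*(3)=-
k=2: j=0 S=55.4885 intr=23.4115 cont=25.3827 V=25.3827[hold]; j=1 S=76.4300 intr=2.4700 cont=12.8191 V=12.8191[hold]; j=2 S=105.2749 intr=0.0000 cont=4.3898 V=4.3898[hold]  S*(2)=-
k=1: j=0 S=65.1229 intr=13.7771 cont=19.4914 V=19.4914[hold]; j=1 S=89.7004 intr=0.0000 cont=8.8745 V=8.8745[hold]  S*(1)=-
k=0: j=0 S=76.4300 intr=2.4700 cont=14.5167 V=14.5167[hold]  S*(0)=-

price = 14.5167
boundary = - - - - 40.2849 47.2795 55.4885 65.1229
tree:
14.5167
19.4914 8.8745
25.3827 12.8191 4.3898
31.9208 17.9930 6.9418 1.4830
38.6151 24.3789 10.7477 2.6082 0.1994
44.5749 31.6205 16.1789 4.5670 0.3740 0.0000
49.6530 38.6151 23.4115 7.9558 0.7018 0.0000 0.0000
53.9798 44.5749 31.6205 13.7771 1.3166 0.0000 0.0000 0.0000
57.6665 49.6530 38.6151 23.4115 2.4700 0.0000 0.0000 0.0000 0.0000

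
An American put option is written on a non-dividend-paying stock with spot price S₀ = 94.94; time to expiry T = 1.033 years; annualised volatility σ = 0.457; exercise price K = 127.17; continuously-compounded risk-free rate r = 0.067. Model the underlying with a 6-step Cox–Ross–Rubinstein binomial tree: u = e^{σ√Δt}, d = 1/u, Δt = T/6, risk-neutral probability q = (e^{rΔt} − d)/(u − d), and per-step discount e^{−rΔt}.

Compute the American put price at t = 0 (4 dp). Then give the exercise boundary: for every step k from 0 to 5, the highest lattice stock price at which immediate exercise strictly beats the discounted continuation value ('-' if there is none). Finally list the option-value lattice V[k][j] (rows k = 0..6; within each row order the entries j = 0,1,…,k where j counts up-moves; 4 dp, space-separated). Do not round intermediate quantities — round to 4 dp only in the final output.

Δt=0.17217, u=1.20879, d=0.82727, q=0.48315, disc=e^(-rΔt)=0.98853
k=6 terminal: V=max(K-S,0) → 96.7376 82.7027 62.1952 32.2300 0.0000 0.0000 0.0000
k=5: j=0 S=36.7865 intr=90.3835 cont=88.9250 V=90.3835[EX]; j=1 S=53.7518 intr=73.4182 cont=71.9597 V=73.4182[EX]; j=2 S=78.5411 intr=48.6289 cont=47.1704 V=48.6289[EX]; j=3 S=114.7629 intr=12.4071 cont=16.4672 V=16.4672[hold]; j=4 S=167.6894 intr=0.0000 cont=0.0000 V=0.0000[hold]; j=5 S=245.0248 intr=0.0000 cont=0.0000 V=0.0000[hold]  S*(5)=78.5411
k=4: j=0 S=44.4673 intr=82.7027 cont=81.2442 V=82.7027[EX]; j=1 S=64.9748 intr=62.1952 cont=60.7367 V=62.1952[EX]; j=2 S=94.9400 intr=32.2300 cont=32.7106 V=32.7106[hold]; j=3 S=138.7246 intr=0.0000 cont=8.4135 V=8.4135[hold]; j=4 S=202.7019 intr=0.0000 cont=0.0000 V=0.0000[hold]  S*(4)=64.9748
k=3: j=0 S=53.7518 intr=73.4182 cont=71.9597 V=73.4182[EX]; j=1 S=78.5411 intr=48.6289 cont=47.3999 V=48.6289[EX]; j=2 S=114.7629 intr=12.4071 cont=20.7311 V=20.7311[hold]; j=3 S=167.6894 intr=0.0000 cont=4.2987 V=4.2987[hold]  S*(3)=78.5411
k=2: j=0 S=64.9748 intr=62.1952 cont=60.7367 V=62.1952[EX]; j=1 S=94.9400 intr=32.2300 cont=34.7470 V=34.7470[hold]; j=2 S=138.7246 intr=0.0000 cont=12.6451 V=12.6451[hold]  S*(2)=64.9748
k=1: j=0 S=78.5411 intr=48.6289 cont=48.3725 V=48.6289[EX]; j=1 S=114.7629 intr=12.4071 cont=23.7926 V=23.7926[hold]  S*(1)=78.5411
k=0: j=0 S=94.9400 intr=32.2300 cont=36.2092 V=36.2092[hold]  S*(0)=-

price = 36.2092
boundary = - 78.5411 64.9748 78.5411 64.9748 78.5411
tree:
36.2092
48.6289 23.7926
62.1952 34.7470 12.6451
73.4182 48.6289 20.7311 4.2987
82.7027 62.1952 32.7106 8.4135 0.0000
90.3835 73.4182 48.6289 16.4672 0.0000 0.0000
96.7376 82.7027 62.1952 32.2300 0.0000 0.0000 0.0000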